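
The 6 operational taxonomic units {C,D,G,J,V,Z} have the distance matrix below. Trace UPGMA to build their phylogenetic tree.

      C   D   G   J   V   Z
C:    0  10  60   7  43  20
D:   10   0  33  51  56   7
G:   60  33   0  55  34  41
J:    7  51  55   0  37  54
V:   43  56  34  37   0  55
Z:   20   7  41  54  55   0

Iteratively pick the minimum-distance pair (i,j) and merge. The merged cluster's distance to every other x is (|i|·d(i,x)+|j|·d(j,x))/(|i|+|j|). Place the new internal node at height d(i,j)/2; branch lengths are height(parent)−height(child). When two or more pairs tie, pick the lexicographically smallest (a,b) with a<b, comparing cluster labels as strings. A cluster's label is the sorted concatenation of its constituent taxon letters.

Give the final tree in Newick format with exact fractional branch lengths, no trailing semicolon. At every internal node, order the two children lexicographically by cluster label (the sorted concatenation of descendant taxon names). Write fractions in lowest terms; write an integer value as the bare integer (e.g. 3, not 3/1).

(((C:7/2,J:7/2):107/8,(D:7/2,Z:7/2):107/8):55/8,(G:17,V:17):27/4)

iteration 1: select C,J (d=7); attach at lengths (7/2, 7/2); label the merged cluster CJ
  updated: d(CJ,D)=61/2, d(CJ,G)=115/2, d(CJ,V)=40, d(CJ,Z)=37
iteration 2: select D,Z (d=7); attach at lengths (7/2, 7/2); label the merged cluster DZ
  updated: d(CJ,DZ)=135/4, d(DZ,G)=37, d(DZ,V)=111/2
iteration 3: select CJ,DZ (d=135/4); attach at lengths (107/8, 107/8); label the merged cluster CDJZ
  updated: d(CDJZ,G)=189/4, d(CDJZ,V)=191/4
iteration 4: select G,V (d=34); attach at lengths (17, 17); label the merged cluster GV
  updated: d(CDJZ,GV)=95/2
iteration 5: select CDJZ,GV (d=95/2); attach at lengths (55/8, 27/4); label the merged cluster CDGJVZ
final tree: (((C:7/2,J:7/2):107/8,(D:7/2,Z:7/2):107/8):55/8,(G:17,V:17):27/4)
total length: 707/8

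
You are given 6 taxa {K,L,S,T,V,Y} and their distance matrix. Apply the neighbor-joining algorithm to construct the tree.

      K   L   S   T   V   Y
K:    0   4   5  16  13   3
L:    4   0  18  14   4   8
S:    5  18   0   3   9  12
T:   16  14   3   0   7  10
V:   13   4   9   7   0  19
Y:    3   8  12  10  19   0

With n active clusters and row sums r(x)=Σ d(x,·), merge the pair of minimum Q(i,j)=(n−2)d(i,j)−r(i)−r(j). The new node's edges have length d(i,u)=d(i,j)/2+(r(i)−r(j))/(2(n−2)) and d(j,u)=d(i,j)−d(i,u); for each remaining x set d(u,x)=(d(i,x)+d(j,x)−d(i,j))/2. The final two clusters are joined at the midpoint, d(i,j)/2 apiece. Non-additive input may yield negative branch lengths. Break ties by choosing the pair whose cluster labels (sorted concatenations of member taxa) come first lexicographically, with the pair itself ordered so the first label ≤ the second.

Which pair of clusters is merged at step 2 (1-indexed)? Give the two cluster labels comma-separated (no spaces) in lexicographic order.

iteration 1: select S,T (d=3, Q=-85); attach at lengths (9/8, 15/8); label the merged cluster ST
  updated: d(K,ST)=9, d(L,ST)=29/2, d(ST,V)=13/2, d(ST,Y)=19/2
iteration 2: select ST,V (d=13/2, Q=-125/2); attach at lengths (11/4, 15/4); label the merged cluster STV
  updated: d(K,STV)=31/4, d(L,STV)=6, d(STV,Y)=11
iteration 3: select K,Y (d=3, Q=-123/4); attach at lengths (-5/16, 53/16); label the merged cluster KY
  updated: d(KY,L)=9/2, d(KY,STV)=63/8
iteration 4: select KY,L (d=9/2, Q=-147/8); attach at lengths (51/16, 21/16); label the merged cluster KLY
  updated: d(KLY,STV)=75/16
iteration 5: select KLY,STV (d=75/16); attach at lengths (75/32, 75/32); label the merged cluster KLSTVY
final tree: (((K:-5/16,Y:53/16):51/16,L:21/16):75/32,((S:9/8,T:15/8):11/4,V:15/4):75/32)
total length: 347/16

ST,V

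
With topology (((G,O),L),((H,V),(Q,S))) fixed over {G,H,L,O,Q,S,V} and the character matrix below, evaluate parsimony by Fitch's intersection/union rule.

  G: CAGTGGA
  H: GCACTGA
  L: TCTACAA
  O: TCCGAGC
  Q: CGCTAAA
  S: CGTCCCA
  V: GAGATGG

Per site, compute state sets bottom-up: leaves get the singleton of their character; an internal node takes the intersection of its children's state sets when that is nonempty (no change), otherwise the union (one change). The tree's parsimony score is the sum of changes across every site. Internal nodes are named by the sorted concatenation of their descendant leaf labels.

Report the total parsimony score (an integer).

25

GO@0: {C} ∪ {T} = {C,T} (union, +1)
GLO@0: {C,T} ∩ {T} = {T} (intersection, +0)
HV@0: {G} ∩ {G} = {G} (intersection, +0)
QS@0: {C} ∩ {C} = {C} (intersection, +0)
HQSV@0: {G} ∪ {C} = {C,G} (union, +1)
GHLOQSV@0: {T} ∪ {C,G} = {C,G,T} (union, +1)
GO@1: {A} ∪ {C} = {A,C} (union, +1)
GLO@1: {A,C} ∩ {C} = {C} (intersection, +0)
HV@1: {C} ∪ {A} = {A,C} (union, +1)
QS@1: {G} ∩ {G} = {G} (intersection, +0)
HQSV@1: {A,C} ∪ {G} = {A,C,G} (union, +1)
GHLOQSV@1: {C} ∩ {A,C,G} = {C} (intersection, +0)
GO@2: {G} ∪ {C} = {C,G} (union, +1)
GLO@2: {C,G} ∪ {T} = {C,G,T} (union, +1)
HV@2: {A} ∪ {G} = {A,G} (union, +1)
QS@2: {C} ∪ {T} = {C,T} (union, +1)
HQSV@2: {A,G} ∪ {C,T} = {A,C,G,T} (union, +1)
GHLOQSV@2: {C,G,T} ∩ {A,C,G,T} = {C,G,T} (intersection, +0)
GO@3: {T} ∪ {G} = {G,T} (union, +1)
GLO@3: {G,T} ∪ {A} = {A,G,T} (union, +1)
HV@3: {C} ∪ {A} = {A,C} (union, +1)
QS@3: {T} ∪ {C} = {C,T} (union, +1)
HQSV@3: {A,C} ∩ {C,T} = {C} (intersection, +0)
GHLOQSV@3: {A,G,T} ∪ {C} = {A,C,G,T} (union, +1)
GO@4: {G} ∪ {A} = {A,G} (union, +1)
GLO@4: {A,G} ∪ {C} = {A,C,G} (union, +1)
HV@4: {T} ∩ {T} = {T} (intersection, +0)
QS@4: {A} ∪ {C} = {A,C} (union, +1)
HQSV@4: {T} ∪ {A,C} = {A,C,T} (union, +1)
GHLOQSV@4: {A,C,G} ∩ {A,C,T} = {A,C} (intersection, +0)
GO@5: {G} ∩ {G} = {G} (intersection, +0)
GLO@5: {G} ∪ {A} = {A,G} (union, +1)
HV@5: {G} ∩ {G} = {G} (intersection, +0)
QS@5: {A} ∪ {C} = {A,C} (union, +1)
HQSV@5: {G} ∪ {A,C} = {A,C,G} (union, +1)
GHLOQSV@5: {A,G} ∩ {A,C,G} = {A,G} (intersection, +0)
GO@6: {A} ∪ {C} = {A,C} (union, +1)
GLO@6: {A,C} ∩ {A} = {A} (intersection, +0)
HV@6: {A} ∪ {G} = {A,G} (union, +1)
QS@6: {A} ∩ {A} = {A} (intersection, +0)
HQSV@6: {A,G} ∩ {A} = {A} (intersection, +0)
GHLOQSV@6: {A} ∩ {A} = {A} (intersection, +0)
per-site changes: [3, 3, 5, 5, 4, 3, 2]; total = 25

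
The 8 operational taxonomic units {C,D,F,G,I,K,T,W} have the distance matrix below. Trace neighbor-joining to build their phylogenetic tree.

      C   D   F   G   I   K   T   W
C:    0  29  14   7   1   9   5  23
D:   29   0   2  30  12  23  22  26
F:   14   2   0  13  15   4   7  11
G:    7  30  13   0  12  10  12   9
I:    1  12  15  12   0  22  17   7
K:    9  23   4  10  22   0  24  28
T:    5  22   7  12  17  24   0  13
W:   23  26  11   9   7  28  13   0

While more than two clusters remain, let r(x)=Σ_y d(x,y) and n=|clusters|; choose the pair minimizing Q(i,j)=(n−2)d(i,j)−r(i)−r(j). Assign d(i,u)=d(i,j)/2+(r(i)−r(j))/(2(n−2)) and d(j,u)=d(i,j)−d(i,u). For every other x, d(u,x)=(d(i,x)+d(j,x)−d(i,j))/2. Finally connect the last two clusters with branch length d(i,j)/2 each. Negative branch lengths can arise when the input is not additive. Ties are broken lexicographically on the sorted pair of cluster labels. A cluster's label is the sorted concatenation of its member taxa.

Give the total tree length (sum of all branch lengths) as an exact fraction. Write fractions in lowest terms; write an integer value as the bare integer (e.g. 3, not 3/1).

171/4

step 1: merge (D,F) at d=2, Q=-198; branch lengths D→15/2, F→-11/2; new cluster DF
  updated: d(C,DF)=41/2, d(DF,G)=41/2, d(DF,I)=25/2, d(DF,K)=25/2, d(DF,T)=27/2, d(DF,W)=35/2
step 2: merge (DF,K) at d=25/2, Q=-140; branch lengths DF→27/5, K→71/10; new cluster DFK
  updated: d(C,DFK)=17/2, d(DFK,G)=9, d(DFK,I)=11, d(DFK,T)=25/2, d(DFK,W)=33/2
step 3: merge (C,I) at d=1, Q=-177/2; branch lengths C→1/16, I→15/16; new cluster CI
  updated: d(CI,DFK)=37/4, d(CI,G)=9, d(CI,T)=21/2, d(CI,W)=29/2
step 4: merge (G,W) at d=9, Q=-65; branch lengths G→13/6, W→41/6; new cluster GW
  updated: d(CI,GW)=29/4, d(DFK,GW)=33/4, d(GW,T)=8
step 5: merge (CI,DFK) at d=37/4, Q=-77/2; branch lengths CI→31/8, DFK→43/8; new cluster CDFIK
  updated: d(CDFIK,GW)=25/8, d(CDFIK,T)=55/8
step 6: merge (CDFIK,GW) at d=25/8, Q=-18; branch lengths CDFIK→1, GW→17/8; new cluster CDFGIKW
  updated: d(CDFGIKW,T)=47/8
step 7: merge (CDFGIKW,T) at d=47/8; branch lengths CDFGIKW→47/16, T→47/16; new cluster CDFGIKTW
final tree: ((((C:1/16,I:15/16):31/8,((D:15/2,F:-11/2):27/5,K:71/10):43/8):1,(G:13/6,W:41/6):17/8):47/16,T:47/16)
total length: 171/4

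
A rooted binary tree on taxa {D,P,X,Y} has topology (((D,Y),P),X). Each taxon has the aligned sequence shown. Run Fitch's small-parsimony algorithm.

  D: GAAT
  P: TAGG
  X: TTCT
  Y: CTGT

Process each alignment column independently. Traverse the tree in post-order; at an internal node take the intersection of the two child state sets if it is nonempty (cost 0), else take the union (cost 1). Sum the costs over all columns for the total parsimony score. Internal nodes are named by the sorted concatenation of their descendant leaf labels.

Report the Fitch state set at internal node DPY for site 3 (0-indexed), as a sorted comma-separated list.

DY@0: {G} ∪ {C} = {C,G} (union, +1)
DPY@0: {C,G} ∪ {T} = {C,G,T} (union, +1)
DPXY@0: {C,G,T} ∩ {T} = {T} (intersection, +0)
DY@1: {A} ∪ {T} = {A,T} (union, +1)
DPY@1: {A,T} ∩ {A} = {A} (intersection, +0)
DPXY@1: {A} ∪ {T} = {A,T} (union, +1)
DY@2: {A} ∪ {G} = {A,G} (union, +1)
DPY@2: {A,G} ∩ {G} = {G} (intersection, +0)
DPXY@2: {G} ∪ {C} = {C,G} (union, +1)
DY@3: {T} ∩ {T} = {T} (intersection, +0)
DPY@3: {T} ∪ {G} = {G,T} (union, +1)
DPXY@3: {G,T} ∩ {T} = {T} (intersection, +0)
per-site changes: [2, 2, 2, 1]; total = 7

G,T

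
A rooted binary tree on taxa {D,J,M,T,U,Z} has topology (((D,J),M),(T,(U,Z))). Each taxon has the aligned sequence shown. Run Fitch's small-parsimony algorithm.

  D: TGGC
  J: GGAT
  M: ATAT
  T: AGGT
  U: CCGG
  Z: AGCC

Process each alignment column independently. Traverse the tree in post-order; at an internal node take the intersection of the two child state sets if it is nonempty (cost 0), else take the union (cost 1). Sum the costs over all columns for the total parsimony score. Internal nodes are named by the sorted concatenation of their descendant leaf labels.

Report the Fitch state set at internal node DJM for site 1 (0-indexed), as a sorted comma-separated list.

G,T

[col 0] DJ: children D:{T}, J:{G} ∪→ {G,T}; cost 1
[col 0] DJM: children DJ:{G,T}, M:{A} ∪→ {A,G,T}; cost 1
[col 0] UZ: children U:{C}, Z:{A} ∪→ {A,C}; cost 1
[col 0] TUZ: children T:{A}, UZ:{A,C} ∩→ {A}; cost 0
[col 0] DJMTUZ: children DJM:{A,G,T}, TUZ:{A} ∩→ {A}; cost 0
[col 1] DJ: children D:{G}, J:{G} ∩→ {G}; cost 0
[col 1] DJM: children DJ:{G}, M:{T} ∪→ {G,T}; cost 1
[col 1] UZ: children U:{C}, Z:{G} ∪→ {C,G}; cost 1
[col 1] TUZ: children T:{G}, UZ:{C,G} ∩→ {G}; cost 0
[col 1] DJMTUZ: children DJM:{G,T}, TUZ:{G} ∩→ {G}; cost 0
[col 2] DJ: children D:{G}, J:{A} ∪→ {A,G}; cost 1
[col 2] DJM: children DJ:{A,G}, M:{A} ∩→ {A}; cost 0
[col 2] UZ: children U:{G}, Z:{C} ∪→ {C,G}; cost 1
[col 2] TUZ: children T:{G}, UZ:{C,G} ∩→ {G}; cost 0
[col 2] DJMTUZ: children DJM:{A}, TUZ:{G} ∪→ {A,G}; cost 1
[col 3] DJ: children D:{C}, J:{T} ∪→ {C,T}; cost 1
[col 3] DJM: children DJ:{C,T}, M:{T} ∩→ {T}; cost 0
[col 3] UZ: children U:{G}, Z:{C} ∪→ {C,G}; cost 1
[col 3] TUZ: children T:{T}, UZ:{C,G} ∪→ {C,G,T}; cost 1
[col 3] DJMTUZ: children DJM:{T}, TUZ:{C,G,T} ∩→ {T}; cost 0
per-site changes: [3, 2, 3, 3]; total = 11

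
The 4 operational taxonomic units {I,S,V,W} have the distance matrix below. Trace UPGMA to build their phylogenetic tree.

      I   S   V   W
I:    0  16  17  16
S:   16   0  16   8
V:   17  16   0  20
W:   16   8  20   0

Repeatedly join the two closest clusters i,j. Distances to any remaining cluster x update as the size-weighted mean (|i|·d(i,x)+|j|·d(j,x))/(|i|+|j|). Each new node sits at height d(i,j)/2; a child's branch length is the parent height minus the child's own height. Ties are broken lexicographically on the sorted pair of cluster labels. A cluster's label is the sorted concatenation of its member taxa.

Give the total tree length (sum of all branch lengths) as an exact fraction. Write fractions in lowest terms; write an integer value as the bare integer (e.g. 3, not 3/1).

iteration 1: select S,W (d=8); attach at lengths (4, 4); label the merged cluster SW
  updated: d(I,SW)=16, d(SW,V)=18
iteration 2: select I,SW (d=16); attach at lengths (8, 4); label the merged cluster ISW
  updated: d(ISW,V)=53/3
iteration 3: select ISW,V (d=53/3); attach at lengths (5/6, 53/6); label the merged cluster ISVW
final tree: ((I:8,(S:4,W:4):4):5/6,V:53/6)
total length: 89/3

89/3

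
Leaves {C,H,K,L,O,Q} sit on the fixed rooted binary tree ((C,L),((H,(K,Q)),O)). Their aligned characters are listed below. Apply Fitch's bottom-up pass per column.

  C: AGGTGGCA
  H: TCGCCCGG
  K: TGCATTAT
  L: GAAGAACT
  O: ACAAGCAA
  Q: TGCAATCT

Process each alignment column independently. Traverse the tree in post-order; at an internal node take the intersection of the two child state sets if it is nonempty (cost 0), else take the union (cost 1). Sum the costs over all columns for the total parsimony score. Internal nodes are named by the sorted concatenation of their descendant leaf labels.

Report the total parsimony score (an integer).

site 0, node CL: C={A} ∪ L={G} → {A,G} (+1)
site 0, node KQ: K={T} ∩ Q={T} → {T} (+0)
site 0, node HKQ: H={T} ∩ KQ={T} → {T} (+0)
site 0, node HKOQ: HKQ={T} ∪ O={A} → {A,T} (+1)
site 0, node CHKLOQ: CL={A,G} ∩ HKOQ={A,T} → {A} (+0)
site 1, node CL: C={G} ∪ L={A} → {A,G} (+1)
site 1, node KQ: K={G} ∩ Q={G} → {G} (+0)
site 1, node HKQ: H={C} ∪ KQ={G} → {C,G} (+1)
site 1, node HKOQ: HKQ={C,G} ∩ O={C} → {C} (+0)
site 1, node CHKLOQ: CL={A,G} ∪ HKOQ={C} → {A,C,G} (+1)
site 2, node CL: C={G} ∪ L={A} → {A,G} (+1)
site 2, node KQ: K={C} ∩ Q={C} → {C} (+0)
site 2, node HKQ: H={G} ∪ KQ={C} → {C,G} (+1)
site 2, node HKOQ: HKQ={C,G} ∪ O={A} → {A,C,G} (+1)
site 2, node CHKLOQ: CL={A,G} ∩ HKOQ={A,C,G} → {A,G} (+0)
site 3, node CL: C={T} ∪ L={G} → {G,T} (+1)
site 3, node KQ: K={A} ∩ Q={A} → {A} (+0)
site 3, node HKQ: H={C} ∪ KQ={A} → {A,C} (+1)
site 3, node HKOQ: HKQ={A,C} ∩ O={A} → {A} (+0)
site 3, node CHKLOQ: CL={G,T} ∪ HKOQ={A} → {A,G,T} (+1)
site 4, node CL: C={G} ∪ L={A} → {A,G} (+1)
site 4, node KQ: K={T} ∪ Q={A} → {A,T} (+1)
site 4, node HKQ: H={C} ∪ KQ={A,T} → {A,C,T} (+1)
site 4, node HKOQ: HKQ={A,C,T} ∪ O={G} → {A,C,G,T} (+1)
site 4, node CHKLOQ: CL={A,G} ∩ HKOQ={A,C,G,T} → {A,G} (+0)
site 5, node CL: C={G} ∪ L={A} → {A,G} (+1)
site 5, node KQ: K={T} ∩ Q={T} → {T} (+0)
site 5, node HKQ: H={C} ∪ KQ={T} → {C,T} (+1)
site 5, node HKOQ: HKQ={C,T} ∩ O={C} → {C} (+0)
site 5, node CHKLOQ: CL={A,G} ∪ HKOQ={C} → {A,C,G} (+1)
site 6, node CL: C={C} ∩ L={C} → {C} (+0)
site 6, node KQ: K={A} ∪ Q={C} → {A,C} (+1)
site 6, node HKQ: H={G} ∪ KQ={A,C} → {A,C,G} (+1)
site 6, node HKOQ: HKQ={A,C,G} ∩ O={A} → {A} (+0)
site 6, node CHKLOQ: CL={C} ∪ HKOQ={A} → {A,C} (+1)
site 7, node CL: C={A} ∪ L={T} → {A,T} (+1)
site 7, node KQ: K={T} ∩ Q={T} → {T} (+0)
site 7, node HKQ: H={G} ∪ KQ={T} → {G,T} (+1)
site 7, node HKOQ: HKQ={G,T} ∪ O={A} → {A,G,T} (+1)
site 7, node CHKLOQ: CL={A,T} ∩ HKOQ={A,G,T} → {A,T} (+0)
per-site changes: [2, 3, 3, 3, 4, 3, 3, 3]; total = 24

24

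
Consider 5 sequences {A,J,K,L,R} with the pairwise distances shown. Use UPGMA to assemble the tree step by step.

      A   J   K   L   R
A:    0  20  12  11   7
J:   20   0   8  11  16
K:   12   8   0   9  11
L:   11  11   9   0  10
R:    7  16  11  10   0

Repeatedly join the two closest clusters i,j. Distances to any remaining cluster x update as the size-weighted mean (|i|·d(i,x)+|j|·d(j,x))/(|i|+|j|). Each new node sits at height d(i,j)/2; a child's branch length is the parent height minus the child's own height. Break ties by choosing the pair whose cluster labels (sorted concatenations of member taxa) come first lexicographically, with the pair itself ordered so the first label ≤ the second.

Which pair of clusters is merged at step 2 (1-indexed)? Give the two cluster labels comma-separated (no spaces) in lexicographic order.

1. join A+R (d=7) ⇒ AR; edges |A|=7/2, |R|=7/2
  updated: d(AR,J)=18, d(AR,K)=23/2, d(AR,L)=21/2
2. join J+K (d=8) ⇒ JK; edges |J|=4, |K|=4
  updated: d(AR,JK)=59/4, d(JK,L)=10
3. join JK+L (d=10) ⇒ JKL; edges |JK|=1, |L|=5
  updated: d(AR,JKL)=40/3
4. join AR+JKL (d=40/3) ⇒ AJKLR; edges |AR|=19/6, |JKL|=5/3
final tree: ((A:7/2,R:7/2):19/6,((J:4,K:4):1,L:5):5/3)
total length: 155/6

J,K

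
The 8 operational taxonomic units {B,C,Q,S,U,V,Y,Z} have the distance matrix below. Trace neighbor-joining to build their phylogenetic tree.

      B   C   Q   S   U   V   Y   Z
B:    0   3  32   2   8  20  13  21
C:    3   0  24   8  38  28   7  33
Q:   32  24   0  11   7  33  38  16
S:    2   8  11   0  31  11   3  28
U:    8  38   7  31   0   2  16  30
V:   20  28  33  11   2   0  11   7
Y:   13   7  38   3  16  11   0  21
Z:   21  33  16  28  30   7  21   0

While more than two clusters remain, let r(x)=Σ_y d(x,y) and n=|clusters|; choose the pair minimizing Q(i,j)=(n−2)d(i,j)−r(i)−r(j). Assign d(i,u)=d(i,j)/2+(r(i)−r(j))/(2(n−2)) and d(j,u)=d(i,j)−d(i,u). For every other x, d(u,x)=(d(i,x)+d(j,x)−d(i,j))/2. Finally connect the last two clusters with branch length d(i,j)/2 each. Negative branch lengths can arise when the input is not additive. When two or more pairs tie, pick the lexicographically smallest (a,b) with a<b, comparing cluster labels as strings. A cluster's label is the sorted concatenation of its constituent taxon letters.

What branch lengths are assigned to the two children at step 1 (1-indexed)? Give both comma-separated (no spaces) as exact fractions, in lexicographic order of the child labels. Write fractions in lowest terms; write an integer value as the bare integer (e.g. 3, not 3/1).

iteration 1: select Q,U (d=7, Q=-251); attach at lengths (71/12, 13/12); label the merged cluster QU
  updated: d(B,QU)=33/2, d(C,QU)=55/2, d(QU,S)=35/2, d(QU,V)=14, d(QU,Y)=47/2, d(QU,Z)=39/2
iteration 2: select V,Z (d=7, Q=-371/2); attach at lengths (-7/20, 147/20); label the merged cluster VZ
  updated: d(B,VZ)=17, d(C,VZ)=27, d(QU,VZ)=53/4, d(S,VZ)=16, d(VZ,Y)=25/2
iteration 3: select QU,VZ (d=53/4, Q=-131); attach at lengths (131/16, 81/16); label the merged cluster QUVZ
  updated: d(B,QUVZ)=81/8, d(C,QUVZ)=165/8, d(QUVZ,S)=81/8, d(QUVZ,Y)=91/8
iteration 4: select B,C (d=3, Q=-231/4); attach at lengths (-1/4, 13/4); label the merged cluster BC
  updated: d(BC,QUVZ)=111/8, d(BC,S)=7/2, d(BC,Y)=17/2
iteration 5: select BC,S (d=7/2, Q=-71/2); attach at lengths (65/16, -9/16); label the merged cluster BCS
  updated: d(BCS,QUVZ)=41/4, d(BCS,Y)=4
iteration 6: select BCS,QUVZ (d=41/4, Q=-205/8); attach at lengths (23/16, 141/16); label the merged cluster BCQSUVZ
  updated: d(BCQSUVZ,Y)=41/16
iteration 7: select BCQSUVZ,Y (d=41/16); attach at lengths (41/32, 41/32); label the merged cluster BCQSUVYZ
final tree: ((((B:-1/4,C:13/4):65/16,S:-9/16):23/16,((Q:71/12,U:13/12):131/16,(V:-7/20,Z:147/20):81/16):141/16):41/32,Y:41/32)
total length: 745/16

71/12,13/12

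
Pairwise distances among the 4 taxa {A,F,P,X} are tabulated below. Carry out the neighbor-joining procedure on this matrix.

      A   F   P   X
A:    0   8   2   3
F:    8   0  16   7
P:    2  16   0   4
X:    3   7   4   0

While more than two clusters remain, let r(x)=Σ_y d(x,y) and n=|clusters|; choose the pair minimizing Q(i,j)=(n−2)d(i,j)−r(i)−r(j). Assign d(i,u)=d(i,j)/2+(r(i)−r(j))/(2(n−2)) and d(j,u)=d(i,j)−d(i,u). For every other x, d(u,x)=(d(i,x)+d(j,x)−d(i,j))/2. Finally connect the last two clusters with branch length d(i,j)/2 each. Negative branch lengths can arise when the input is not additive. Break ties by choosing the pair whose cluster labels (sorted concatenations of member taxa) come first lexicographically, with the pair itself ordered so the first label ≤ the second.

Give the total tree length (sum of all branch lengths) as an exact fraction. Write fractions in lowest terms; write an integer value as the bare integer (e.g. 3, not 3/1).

1. join A+P (d=2, Q=-31) ⇒ AP; edges |A|=-5/4, |P|=13/4
  updated: d(AP,F)=11, d(AP,X)=5/2
2. join AP+F (d=11, Q=-41/2) ⇒ AFP; edges |AP|=13/4, |F|=31/4
  updated: d(AFP,X)=-3/4
3. join AFP+X (d=-3/4) ⇒ AFPX; edges |AFP|=-3/8, |X|=-3/8
final tree: (((A:-5/4,P:13/4):13/4,F:31/4):-3/8,X:-3/8)
total length: 49/4

49/4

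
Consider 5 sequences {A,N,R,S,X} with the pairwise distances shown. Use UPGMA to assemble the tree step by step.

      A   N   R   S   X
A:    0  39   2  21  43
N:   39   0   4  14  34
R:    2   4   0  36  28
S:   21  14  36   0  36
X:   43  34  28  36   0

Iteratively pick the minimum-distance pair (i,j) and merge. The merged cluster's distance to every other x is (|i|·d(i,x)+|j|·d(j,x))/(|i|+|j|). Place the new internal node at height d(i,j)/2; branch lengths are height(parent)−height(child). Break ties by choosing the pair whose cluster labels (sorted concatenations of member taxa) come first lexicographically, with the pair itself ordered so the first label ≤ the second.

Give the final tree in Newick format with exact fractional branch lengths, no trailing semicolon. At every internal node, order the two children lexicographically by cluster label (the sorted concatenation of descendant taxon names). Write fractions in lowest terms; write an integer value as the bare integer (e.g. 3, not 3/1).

1. join A+R (d=2) ⇒ AR; edges |A|=1, |R|=1
  updated: d(AR,N)=43/2, d(AR,S)=57/2, d(AR,X)=71/2
2. join N+S (d=14) ⇒ NS; edges |N|=7, |S|=7
  updated: d(AR,NS)=25, d(NS,X)=35
3. join AR+NS (d=25) ⇒ ANRS; edges |AR|=23/2, |NS|=11/2
  updated: d(ANRS,X)=141/4
4. join ANRS+X (d=141/4) ⇒ ANRSX; edges |ANRS|=41/8, |X|=141/8
final tree: (((A:1,R:1):23/2,(N:7,S:7):11/2):41/8,X:141/8)
total length: 223/4

(((A:1,R:1):23/2,(N:7,S:7):11/2):41/8,X:141/8)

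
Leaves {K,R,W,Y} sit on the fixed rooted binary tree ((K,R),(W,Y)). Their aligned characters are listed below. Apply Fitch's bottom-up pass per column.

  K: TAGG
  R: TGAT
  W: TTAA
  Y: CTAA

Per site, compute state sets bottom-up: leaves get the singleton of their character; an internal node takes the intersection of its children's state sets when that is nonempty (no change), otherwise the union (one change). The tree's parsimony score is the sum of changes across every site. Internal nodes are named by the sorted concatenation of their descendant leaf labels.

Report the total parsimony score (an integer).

KR@0: {T} ∩ {T} = {T} (intersection, +0)
WY@0: {T} ∪ {C} = {C,T} (union, +1)
KRWY@0: {T} ∩ {C,T} = {T} (intersection, +0)
KR@1: {A} ∪ {G} = {A,G} (union, +1)
WY@1: {T} ∩ {T} = {T} (intersection, +0)
KRWY@1: {A,G} ∪ {T} = {A,G,T} (union, +1)
KR@2: {G} ∪ {A} = {A,G} (union, +1)
WY@2: {A} ∩ {A} = {A} (intersection, +0)
KRWY@2: {A,G} ∩ {A} = {A} (intersection, +0)
KR@3: {G} ∪ {T} = {G,T} (union, +1)
WY@3: {A} ∩ {A} = {A} (intersection, +0)
KRWY@3: {G,T} ∪ {A} = {A,G,T} (union, +1)
per-site changes: [1, 2, 1, 2]; total = 6

6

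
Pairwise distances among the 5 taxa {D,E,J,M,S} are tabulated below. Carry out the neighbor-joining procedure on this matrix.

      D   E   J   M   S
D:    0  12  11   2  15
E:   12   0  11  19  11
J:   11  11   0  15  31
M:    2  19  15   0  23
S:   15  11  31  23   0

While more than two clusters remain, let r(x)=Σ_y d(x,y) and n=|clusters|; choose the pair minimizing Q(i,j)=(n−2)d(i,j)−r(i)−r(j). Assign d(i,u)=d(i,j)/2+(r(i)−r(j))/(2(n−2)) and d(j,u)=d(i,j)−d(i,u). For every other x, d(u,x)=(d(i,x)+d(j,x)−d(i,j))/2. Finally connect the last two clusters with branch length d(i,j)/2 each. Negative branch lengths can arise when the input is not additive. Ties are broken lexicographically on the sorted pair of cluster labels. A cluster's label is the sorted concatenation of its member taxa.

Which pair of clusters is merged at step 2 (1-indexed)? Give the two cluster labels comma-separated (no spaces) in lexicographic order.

step 1: merge (E,S) at d=11, Q=-100; branch lengths E→1, S→10; new cluster ES
  updated: d(D,ES)=8, d(ES,J)=31/2, d(ES,M)=31/2
step 2: merge (D,M) at d=2, Q=-99/2; branch lengths D→-15/8, M→31/8; new cluster DM
  updated: d(DM,ES)=43/4, d(DM,J)=12
step 3: merge (DM,ES) at d=43/4, Q=-153/4; branch lengths DM→29/8, ES→57/8; new cluster DEMS
  updated: d(DEMS,J)=67/8
step 4: merge (DEMS,J) at d=67/8; branch lengths DEMS→67/16, J→67/16; new cluster DEJMS
final tree: (((D:-15/8,M:31/8):29/8,(E:1,S:10):57/8):67/16,J:67/16)
total length: 257/8

D,M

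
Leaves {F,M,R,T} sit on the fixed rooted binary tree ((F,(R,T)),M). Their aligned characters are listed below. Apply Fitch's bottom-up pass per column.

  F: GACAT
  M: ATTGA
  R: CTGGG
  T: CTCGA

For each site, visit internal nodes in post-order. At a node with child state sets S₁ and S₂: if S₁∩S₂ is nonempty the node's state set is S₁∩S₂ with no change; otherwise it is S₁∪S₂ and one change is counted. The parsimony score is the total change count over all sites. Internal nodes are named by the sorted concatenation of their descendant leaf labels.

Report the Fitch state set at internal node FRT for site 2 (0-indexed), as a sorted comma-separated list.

C

[col 0] RT: children R:{C}, T:{C} ∩→ {C}; cost 0
[col 0] FRT: children F:{G}, RT:{C} ∪→ {C,G}; cost 1
[col 0] FMRT: children FRT:{C,G}, M:{A} ∪→ {A,C,G}; cost 1
[col 1] RT: children R:{T}, T:{T} ∩→ {T}; cost 0
[col 1] FRT: children F:{A}, RT:{T} ∪→ {A,T}; cost 1
[col 1] FMRT: children FRT:{A,T}, M:{T} ∩→ {T}; cost 0
[col 2] RT: children R:{G}, T:{C} ∪→ {C,G}; cost 1
[col 2] FRT: children F:{C}, RT:{C,G} ∩→ {C}; cost 0
[col 2] FMRT: children FRT:{C}, M:{T} ∪→ {C,T}; cost 1
[col 3] RT: children R:{G}, T:{G} ∩→ {G}; cost 0
[col 3] FRT: children F:{A}, RT:{G} ∪→ {A,G}; cost 1
[col 3] FMRT: children FRT:{A,G}, M:{G} ∩→ {G}; cost 0
[col 4] RT: children R:{G}, T:{A} ∪→ {A,G}; cost 1
[col 4] FRT: children F:{T}, RT:{A,G} ∪→ {A,G,T}; cost 1
[col 4] FMRT: children FRT:{A,G,T}, M:{A} ∩→ {A}; cost 0
per-site changes: [2, 1, 2, 1, 2]; total = 8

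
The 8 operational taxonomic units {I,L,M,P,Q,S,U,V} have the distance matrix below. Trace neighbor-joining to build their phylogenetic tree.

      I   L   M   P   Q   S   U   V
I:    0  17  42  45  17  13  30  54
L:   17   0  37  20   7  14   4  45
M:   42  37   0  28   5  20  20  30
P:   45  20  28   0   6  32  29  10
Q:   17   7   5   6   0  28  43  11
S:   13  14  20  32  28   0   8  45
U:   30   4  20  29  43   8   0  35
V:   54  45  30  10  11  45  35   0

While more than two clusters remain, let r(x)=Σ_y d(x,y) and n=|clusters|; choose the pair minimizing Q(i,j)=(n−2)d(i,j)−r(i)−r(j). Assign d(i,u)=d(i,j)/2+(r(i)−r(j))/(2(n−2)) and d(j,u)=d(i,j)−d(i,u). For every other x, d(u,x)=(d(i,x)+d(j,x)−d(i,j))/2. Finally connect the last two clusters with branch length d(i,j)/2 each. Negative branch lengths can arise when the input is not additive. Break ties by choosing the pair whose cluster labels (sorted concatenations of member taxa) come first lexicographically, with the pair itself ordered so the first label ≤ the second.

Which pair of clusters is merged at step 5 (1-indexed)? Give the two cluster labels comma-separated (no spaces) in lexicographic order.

I,S

iteration 1: select P,V (d=10, Q=-340); attach at lengths (0, 10); label the merged cluster PV
  updated: d(I,PV)=89/2, d(L,PV)=55/2, d(M,PV)=24, d(PV,Q)=7/2, d(PV,S)=67/2, d(PV,U)=27
iteration 2: select PV,Q (d=7/2, Q=-246); attach at lengths (37/5, -39/10); label the merged cluster PQV
  updated: d(I,PQV)=29, d(L,PQV)=31/2, d(M,PQV)=51/4, d(PQV,S)=29, d(PQV,U)=133/4
iteration 3: select M,PQV (d=51/4, Q=-801/4); attach at lengths (253/32, 155/32); label the merged cluster MPQV
  updated: d(I,MPQV)=233/8, d(L,MPQV)=159/8, d(MPQV,S)=145/8, d(MPQV,U)=81/4
iteration 4: select L,U (d=4, Q=-841/8); attach at lengths (37/48, 155/48); label the merged cluster LU
  updated: d(I,LU)=43/2, d(LU,MPQV)=289/16, d(LU,S)=9
iteration 5: select I,S (d=13, Q=-311/4); attach at lengths (99/8, 5/8); label the merged cluster IS
  updated: d(IS,LU)=35/4, d(IS,MPQV)=137/8
iteration 6: select IS,LU (d=35/4, Q=-703/16); attach at lengths (125/32, 155/32); label the merged cluster ILSU
  updated: d(ILSU,MPQV)=423/32
iteration 7: select ILSU,MPQV (d=423/32); attach at lengths (423/64, 423/64); label the merged cluster ILMPQSUV
final tree: (((I:99/8,S:5/8):125/32,(L:37/48,U:155/48):155/32):423/64,(M:253/32,((P:0,V:10):37/5,Q:-39/10):155/32):423/64)
total length: 2087/32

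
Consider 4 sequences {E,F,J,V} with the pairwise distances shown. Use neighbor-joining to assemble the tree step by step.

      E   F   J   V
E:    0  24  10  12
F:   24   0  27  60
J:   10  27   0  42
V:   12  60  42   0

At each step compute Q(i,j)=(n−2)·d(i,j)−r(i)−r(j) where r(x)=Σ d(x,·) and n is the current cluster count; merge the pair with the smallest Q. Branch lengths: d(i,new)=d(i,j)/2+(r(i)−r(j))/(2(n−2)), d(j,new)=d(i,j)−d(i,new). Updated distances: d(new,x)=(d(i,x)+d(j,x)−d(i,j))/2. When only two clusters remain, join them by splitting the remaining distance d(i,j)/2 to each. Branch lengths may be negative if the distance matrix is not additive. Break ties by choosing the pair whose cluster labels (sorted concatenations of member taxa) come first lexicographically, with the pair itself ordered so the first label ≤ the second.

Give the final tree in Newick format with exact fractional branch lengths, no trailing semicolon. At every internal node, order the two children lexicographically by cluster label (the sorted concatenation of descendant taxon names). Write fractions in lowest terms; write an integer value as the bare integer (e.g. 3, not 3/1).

(((E:-11,V:23):29/2,F:43/2):11/4,J:11/4)

iteration 1: select E,V (d=12, Q=-136); attach at lengths (-11, 23); label the merged cluster EV
  updated: d(EV,F)=36, d(EV,J)=20
iteration 2: select EV,F (d=36, Q=-83); attach at lengths (29/2, 43/2); label the merged cluster EFV
  updated: d(EFV,J)=11/2
iteration 3: select EFV,J (d=11/2); attach at lengths (11/4, 11/4); label the merged cluster EFJV
final tree: (((E:-11,V:23):29/2,F:43/2):11/4,J:11/4)
total length: 107/2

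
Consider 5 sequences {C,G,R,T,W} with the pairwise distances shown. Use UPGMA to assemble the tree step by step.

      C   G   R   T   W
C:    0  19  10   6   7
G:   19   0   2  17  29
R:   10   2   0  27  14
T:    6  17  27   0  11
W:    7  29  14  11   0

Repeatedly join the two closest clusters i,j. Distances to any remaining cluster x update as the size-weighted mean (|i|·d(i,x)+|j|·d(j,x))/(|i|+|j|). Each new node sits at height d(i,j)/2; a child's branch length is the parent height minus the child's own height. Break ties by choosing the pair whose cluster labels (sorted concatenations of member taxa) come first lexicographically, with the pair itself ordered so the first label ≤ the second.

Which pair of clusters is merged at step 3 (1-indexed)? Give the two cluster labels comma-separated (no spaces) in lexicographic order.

CT,W

step 1: merge (G,R) at d=2; branch lengths G→1, R→1; new cluster GR
  updated: d(C,GR)=29/2, d(GR,T)=22, d(GR,W)=43/2
step 2: merge (C,T) at d=6; branch lengths C→3, T→3; new cluster CT
  updated: d(CT,GR)=73/4, d(CT,W)=9
step 3: merge (CT,W) at d=9; branch lengths CT→3/2, W→9/2; new cluster CTW
  updated: d(CTW,GR)=58/3
step 4: merge (CTW,GR) at d=58/3; branch lengths CTW→31/6, GR→26/3; new cluster CGRTW
final tree: (((C:3,T:3):3/2,W:9/2):31/6,(G:1,R:1):26/3)
total length: 167/6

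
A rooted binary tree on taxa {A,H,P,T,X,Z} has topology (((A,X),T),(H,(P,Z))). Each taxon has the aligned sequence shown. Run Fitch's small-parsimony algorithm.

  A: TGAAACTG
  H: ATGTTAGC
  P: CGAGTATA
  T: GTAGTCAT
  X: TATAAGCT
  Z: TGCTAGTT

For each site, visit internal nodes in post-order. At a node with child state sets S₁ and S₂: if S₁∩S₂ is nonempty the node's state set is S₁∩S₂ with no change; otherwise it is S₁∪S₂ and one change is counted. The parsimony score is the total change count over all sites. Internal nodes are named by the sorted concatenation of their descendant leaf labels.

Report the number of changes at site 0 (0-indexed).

[col 0] AX: children A:{T}, X:{T} ∩→ {T}; cost 0
[col 0] ATX: children AX:{T}, T:{G} ∪→ {G,T}; cost 1
[col 0] PZ: children P:{C}, Z:{T} ∪→ {C,T}; cost 1
[col 0] HPZ: children H:{A}, PZ:{C,T} ∪→ {A,C,T}; cost 1
[col 0] AHPTXZ: children ATX:{G,T}, HPZ:{A,C,T} ∩→ {T}; cost 0
[col 1] AX: children A:{G}, X:{A} ∪→ {A,G}; cost 1
[col 1] ATX: children AX:{A,G}, T:{T} ∪→ {A,G,T}; cost 1
[col 1] PZ: children P:{G}, Z:{G} ∩→ {G}; cost 0
[col 1] HPZ: children H:{T}, PZ:{G} ∪→ {G,T}; cost 1
[col 1] AHPTXZ: children ATX:{A,G,T}, HPZ:{G,T} ∩→ {G,T}; cost 0
[col 2] AX: children A:{A}, X:{T} ∪→ {A,T}; cost 1
[col 2] ATX: children AX:{A,T}, T:{A} ∩→ {A}; cost 0
[col 2] PZ: children P:{A}, Z:{C} ∪→ {A,C}; cost 1
[col 2] HPZ: children H:{G}, PZ:{A,C} ∪→ {A,C,G}; cost 1
[col 2] AHPTXZ: children ATX:{A}, HPZ:{A,C,G} ∩→ {A}; cost 0
[col 3] AX: children A:{A}, X:{A} ∩→ {A}; cost 0
[col 3] ATX: children AX:{A}, T:{G} ∪→ {A,G}; cost 1
[col 3] PZ: children P:{G}, Z:{T} ∪→ {G,T}; cost 1
[col 3] HPZ: children H:{T}, PZ:{G,T} ∩→ {T}; cost 0
[col 3] AHPTXZ: children ATX:{A,G}, HPZ:{T} ∪→ {A,G,T}; cost 1
[col 4] AX: children A:{A}, X:{A} ∩→ {A}; cost 0
[col 4] ATX: children AX:{A}, T:{T} ∪→ {A,T}; cost 1
[col 4] PZ: children P:{T}, Z:{A} ∪→ {A,T}; cost 1
[col 4] HPZ: children H:{T}, PZ:{A,T} ∩→ {T}; cost 0
[col 4] AHPTXZ: children ATX:{A,T}, HPZ:{T} ∩→ {T}; cost 0
[col 5] AX: children A:{C}, X:{G} ∪→ {C,G}; cost 1
[col 5] ATX: children AX:{C,G}, T:{C} ∩→ {C}; cost 0
[col 5] PZ: children P:{A}, Z:{G} ∪→ {A,G}; cost 1
[col 5] HPZ: children H:{A}, PZ:{A,G} ∩→ {A}; cost 0
[col 5] AHPTXZ: children ATX:{C}, HPZ:{A} ∪→ {A,C}; cost 1
[col 6] AX: children A:{T}, X:{C} ∪→ {C,T}; cost 1
[col 6] ATX: children AX:{C,T}, T:{A} ∪→ {A,C,T}; cost 1
[col 6] PZ: children P:{T}, Z:{T} ∩→ {T}; cost 0
[col 6] HPZ: children H:{G}, PZ:{T} ∪→ {G,T}; cost 1
[col 6] AHPTXZ: children ATX:{A,C,T}, HPZ:{G,T} ∩→ {T}; cost 0
[col 7] AX: children A:{G}, X:{T} ∪→ {G,T}; cost 1
[col 7] ATX: children AX:{G,T}, T:{T} ∩→ {T}; cost 0
[col 7] PZ: children P:{A}, Z:{T} ∪→ {A,T}; cost 1
[col 7] HPZ: children H:{C}, PZ:{A,T} ∪→ {A,C,T}; cost 1
[col 7] AHPTXZ: children ATX:{T}, HPZ:{A,C,T} ∩→ {T}; cost 0
per-site changes: [3, 3, 3, 3, 2, 3, 3, 3]; total = 23

3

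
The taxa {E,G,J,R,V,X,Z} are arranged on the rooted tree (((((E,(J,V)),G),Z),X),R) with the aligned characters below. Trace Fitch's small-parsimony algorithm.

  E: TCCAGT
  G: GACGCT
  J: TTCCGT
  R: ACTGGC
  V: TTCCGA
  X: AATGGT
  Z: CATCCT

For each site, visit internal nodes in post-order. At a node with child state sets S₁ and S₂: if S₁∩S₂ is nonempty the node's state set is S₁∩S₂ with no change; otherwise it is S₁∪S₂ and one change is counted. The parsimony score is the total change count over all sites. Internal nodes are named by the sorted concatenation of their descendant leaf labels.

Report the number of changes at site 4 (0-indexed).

2

[col 0] JV: children J:{T}, V:{T} ∩→ {T}; cost 0
[col 0] EJV: children E:{T}, JV:{T} ∩→ {T}; cost 0
[col 0] EGJV: children EJV:{T}, G:{G} ∪→ {G,T}; cost 1
[col 0] EGJVZ: children EGJV:{G,T}, Z:{C} ∪→ {C,G,T}; cost 1
[col 0] EGJVXZ: children EGJVZ:{C,G,T}, X:{A} ∪→ {A,C,G,T}; cost 1
[col 0] EGJRVXZ: children EGJVXZ:{A,C,G,T}, R:{A} ∩→ {A}; cost 0
[col 1] JV: children J:{T}, V:{T} ∩→ {T}; cost 0
[col 1] EJV: children E:{C}, JV:{T} ∪→ {C,T}; cost 1
[col 1] EGJV: children EJV:{C,T}, G:{A} ∪→ {A,C,T}; cost 1
[col 1] EGJVZ: children EGJV:{A,C,T}, Z:{A} ∩→ {A}; cost 0
[col 1] EGJVXZ: children EGJVZ:{A}, X:{A} ∩→ {A}; cost 0
[col 1] EGJRVXZ: children EGJVXZ:{A}, R:{C} ∪→ {A,C}; cost 1
[col 2] JV: children J:{C}, V:{C} ∩→ {C}; cost 0
[col 2] EJV: children E:{C}, JV:{C} ∩→ {C}; cost 0
[col 2] EGJV: children EJV:{C}, G:{C} ∩→ {C}; cost 0
[col 2] EGJVZ: children EGJV:{C}, Z:{T} ∪→ {C,T}; cost 1
[col 2] EGJVXZ: children EGJVZ:{C,T}, X:{T} ∩→ {T}; cost 0
[col 2] EGJRVXZ: children EGJVXZ:{T}, R:{T} ∩→ {T}; cost 0
[col 3] JV: children J:{C}, V:{C} ∩→ {C}; cost 0
[col 3] EJV: children E:{A}, JV:{C} ∪→ {A,C}; cost 1
[col 3] EGJV: children EJV:{A,C}, G:{G} ∪→ {A,C,G}; cost 1
[col 3] EGJVZ: children EGJV:{A,C,G}, Z:{C} ∩→ {C}; cost 0
[col 3] EGJVXZ: children EGJVZ:{C}, X:{G} ∪→ {C,G}; cost 1
[col 3] EGJRVXZ: children EGJVXZ:{C,G}, R:{G} ∩→ {G}; cost 0
[col 4] JV: children J:{G}, V:{G} ∩→ {G}; cost 0
[col 4] EJV: children E:{G}, JV:{G} ∩→ {G}; cost 0
[col 4] EGJV: children EJV:{G}, G:{C} ∪→ {C,G}; cost 1
[col 4] EGJVZ: children EGJV:{C,G}, Z:{C} ∩→ {C}; cost 0
[col 4] EGJVXZ: children EGJVZ:{C}, X:{G} ∪→ {C,G}; cost 1
[col 4] EGJRVXZ: children EGJVXZ:{C,G}, R:{G} ∩→ {G}; cost 0
[col 5] JV: children J:{T}, V:{A} ∪→ {A,T}; cost 1
[col 5] EJV: children E:{T}, JV:{A,T} ∩→ {T}; cost 0
[col 5] EGJV: children EJV:{T}, G:{T} ∩→ {T}; cost 0
[col 5] EGJVZ: children EGJV:{T}, Z:{T} ∩→ {T}; cost 0
[col 5] EGJVXZ: children EGJVZ:{T}, X:{T} ∩→ {T}; cost 0
[col 5] EGJRVXZ: children EGJVXZ:{T}, R:{C} ∪→ {C,T}; cost 1
per-site changes: [3, 3, 1, 3, 2, 2]; total = 14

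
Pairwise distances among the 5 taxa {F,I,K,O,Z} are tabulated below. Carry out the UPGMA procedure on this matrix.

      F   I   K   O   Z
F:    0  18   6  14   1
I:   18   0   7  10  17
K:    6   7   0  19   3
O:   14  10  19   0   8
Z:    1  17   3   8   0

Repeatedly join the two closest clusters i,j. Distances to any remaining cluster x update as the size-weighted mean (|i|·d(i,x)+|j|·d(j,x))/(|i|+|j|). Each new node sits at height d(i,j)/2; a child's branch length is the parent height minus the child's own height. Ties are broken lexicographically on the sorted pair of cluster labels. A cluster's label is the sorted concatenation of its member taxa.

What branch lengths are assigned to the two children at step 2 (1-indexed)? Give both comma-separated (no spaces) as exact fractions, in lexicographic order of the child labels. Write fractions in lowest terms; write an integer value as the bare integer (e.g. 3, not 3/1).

1. join F+Z (d=1) ⇒ FZ; edges |F|=1/2, |Z|=1/2
  updated: d(FZ,I)=35/2, d(FZ,K)=9/2, d(FZ,O)=11
2. join FZ+K (d=9/2) ⇒ FKZ; edges |FZ|=7/4, |K|=9/4
  updated: d(FKZ,I)=14, d(FKZ,O)=41/3
3. join I+O (d=10) ⇒ IO; edges |I|=5, |O|=5
  updated: d(FKZ,IO)=83/6
4. join FKZ+IO (d=83/6) ⇒ FIKOZ; edges |FKZ|=14/3, |IO|=23/12
final tree: (((F:1/2,Z:1/2):7/4,K:9/4):14/3,(I:5,O:5):23/12)
total length: 259/12

7/4,9/4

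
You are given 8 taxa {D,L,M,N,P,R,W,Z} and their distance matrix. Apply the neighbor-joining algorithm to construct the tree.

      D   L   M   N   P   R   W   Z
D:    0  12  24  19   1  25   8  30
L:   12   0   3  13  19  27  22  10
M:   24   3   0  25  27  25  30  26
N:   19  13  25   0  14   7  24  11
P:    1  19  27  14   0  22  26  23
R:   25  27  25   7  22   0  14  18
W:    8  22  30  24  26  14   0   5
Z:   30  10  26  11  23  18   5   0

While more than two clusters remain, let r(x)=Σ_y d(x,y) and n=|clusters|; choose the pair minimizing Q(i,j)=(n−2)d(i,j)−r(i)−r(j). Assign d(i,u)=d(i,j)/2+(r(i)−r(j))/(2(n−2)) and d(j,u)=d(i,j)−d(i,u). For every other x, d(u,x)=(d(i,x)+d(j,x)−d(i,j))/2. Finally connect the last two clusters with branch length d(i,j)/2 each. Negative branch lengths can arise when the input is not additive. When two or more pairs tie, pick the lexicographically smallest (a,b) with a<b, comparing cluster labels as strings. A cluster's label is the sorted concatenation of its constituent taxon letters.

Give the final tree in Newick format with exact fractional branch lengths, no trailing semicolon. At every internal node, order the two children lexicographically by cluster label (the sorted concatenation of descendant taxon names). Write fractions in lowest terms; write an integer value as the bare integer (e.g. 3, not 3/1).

1. join L+M (d=3, Q=-248) ⇒ LM; edges |L|=-3, |M|=6
  updated: d(D,LM)=33/2, d(LM,N)=35/2, d(LM,P)=43/2, d(LM,R)=49/2, d(LM,W)=49/2, d(LM,Z)=33/2
2. join D+P (d=1, Q=-202) ⇒ DP; edges |D|=-3/10, |P|=13/10
  updated: d(DP,LM)=37/2, d(DP,N)=16, d(DP,R)=23, d(DP,W)=33/2, d(DP,Z)=26
3. join W+Z (d=5, Q=-281/2) ⇒ WZ; edges |W|=55/16, |Z|=25/16
  updated: d(DP,WZ)=75/4, d(LM,WZ)=18, d(N,WZ)=15, d(R,WZ)=27/2
4. join N+R (d=7, Q=-205/2) ⇒ NR; edges |N|=17/12, |R|=67/12
  updated: d(DP,NR)=16, d(LM,NR)=35/2, d(NR,WZ)=43/4
5. join DP+LM (d=37/2, Q=-281/4) ⇒ DLMP; edges |DP|=145/16, |LM|=151/16
  updated: d(DLMP,NR)=15/2, d(DLMP,WZ)=73/8
6. join DLMP+NR (d=15/2, Q=-219/8) ⇒ DLMNPR; edges |DLMP|=47/16, |NR|=73/16
  updated: d(DLMNPR,WZ)=99/16
7. join DLMNPR+WZ (d=99/16) ⇒ DLMNPRWZ; edges |DLMNPR|=99/32, |WZ|=99/32
final tree: ((((D:-3/10,P:13/10):145/16,(L:-3,M:6):151/16):47/16,(N:17/12,R:67/12):73/16):99/32,(W:55/16,Z:25/16):99/32)
total length: 771/16

((((D:-3/10,P:13/10):145/16,(L:-3,M:6):151/16):47/16,(N:17/12,R:67/12):73/16):99/32,(W:55/16,Z:25/16):99/32)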